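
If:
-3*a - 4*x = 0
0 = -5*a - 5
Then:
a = -1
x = 3/4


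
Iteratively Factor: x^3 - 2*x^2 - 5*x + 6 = (x + 2)*(x^2 - 4*x + 3) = (x - 3)*(x + 2)*(x - 1)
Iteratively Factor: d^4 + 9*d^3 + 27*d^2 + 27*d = (d)*(d^3 + 9*d^2 + 27*d + 27) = d*(d + 3)*(d^2 + 6*d + 9) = d*(d + 3)^2*(d + 3)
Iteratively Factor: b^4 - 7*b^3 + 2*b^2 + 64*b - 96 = (b + 3)*(b^3 - 10*b^2 + 32*b - 32) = (b - 4)*(b + 3)*(b^2 - 6*b + 8) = (b - 4)*(b - 2)*(b + 3)*(b - 4)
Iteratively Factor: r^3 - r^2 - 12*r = (r + 3)*(r^2 - 4*r) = (r - 4)*(r + 3)*(r)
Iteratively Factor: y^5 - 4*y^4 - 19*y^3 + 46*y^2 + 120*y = (y - 5)*(y^4 + y^3 - 14*y^2 - 24*y) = y*(y - 5)*(y^3 + y^2 - 14*y - 24) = y*(y - 5)*(y + 3)*(y^2 - 2*y - 8) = y*(y - 5)*(y + 2)*(y + 3)*(y - 4)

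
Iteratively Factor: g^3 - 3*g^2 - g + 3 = (g - 3)*(g^2 - 1) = (g - 3)*(g - 1)*(g + 1)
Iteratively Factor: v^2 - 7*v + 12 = (v - 3)*(v - 4)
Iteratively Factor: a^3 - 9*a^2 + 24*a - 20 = (a - 2)*(a^2 - 7*a + 10) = (a - 5)*(a - 2)*(a - 2)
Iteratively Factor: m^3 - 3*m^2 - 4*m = (m - 4)*(m^2 + m) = m*(m - 4)*(m + 1)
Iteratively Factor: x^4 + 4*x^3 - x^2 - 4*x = (x + 1)*(x^3 + 3*x^2 - 4*x) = x*(x + 1)*(x^2 + 3*x - 4) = x*(x - 1)*(x + 1)*(x + 4)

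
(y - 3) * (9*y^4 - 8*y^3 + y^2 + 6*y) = 9*y^5 - 35*y^4 + 25*y^3 + 3*y^2 - 18*y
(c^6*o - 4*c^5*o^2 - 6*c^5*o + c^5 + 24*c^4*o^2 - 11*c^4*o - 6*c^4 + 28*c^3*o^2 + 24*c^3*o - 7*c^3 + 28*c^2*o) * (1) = c^6*o - 4*c^5*o^2 - 6*c^5*o + c^5 + 24*c^4*o^2 - 11*c^4*o - 6*c^4 + 28*c^3*o^2 + 24*c^3*o - 7*c^3 + 28*c^2*o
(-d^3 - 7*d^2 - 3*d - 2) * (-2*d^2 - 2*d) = 2*d^5 + 16*d^4 + 20*d^3 + 10*d^2 + 4*d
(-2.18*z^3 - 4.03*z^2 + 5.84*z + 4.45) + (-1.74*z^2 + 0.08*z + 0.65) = -2.18*z^3 - 5.77*z^2 + 5.92*z + 5.1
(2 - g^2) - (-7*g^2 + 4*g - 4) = 6*g^2 - 4*g + 6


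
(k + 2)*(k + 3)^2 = k^3 + 8*k^2 + 21*k + 18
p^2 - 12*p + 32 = (p - 8)*(p - 4)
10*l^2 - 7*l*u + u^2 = (-5*l + u)*(-2*l + u)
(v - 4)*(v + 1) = v^2 - 3*v - 4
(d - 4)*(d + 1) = d^2 - 3*d - 4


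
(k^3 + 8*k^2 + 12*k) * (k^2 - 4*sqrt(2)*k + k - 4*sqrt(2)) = k^5 - 4*sqrt(2)*k^4 + 9*k^4 - 36*sqrt(2)*k^3 + 20*k^3 - 80*sqrt(2)*k^2 + 12*k^2 - 48*sqrt(2)*k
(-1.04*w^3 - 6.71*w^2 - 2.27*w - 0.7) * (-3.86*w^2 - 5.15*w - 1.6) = 4.0144*w^5 + 31.2566*w^4 + 44.9827*w^3 + 25.1285*w^2 + 7.237*w + 1.12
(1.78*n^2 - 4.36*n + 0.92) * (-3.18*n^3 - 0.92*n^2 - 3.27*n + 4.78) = -5.6604*n^5 + 12.2272*n^4 - 4.735*n^3 + 21.9192*n^2 - 23.8492*n + 4.3976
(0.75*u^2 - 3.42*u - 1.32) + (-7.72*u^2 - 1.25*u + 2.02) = -6.97*u^2 - 4.67*u + 0.7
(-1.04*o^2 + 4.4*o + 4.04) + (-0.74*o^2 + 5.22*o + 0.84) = -1.78*o^2 + 9.62*o + 4.88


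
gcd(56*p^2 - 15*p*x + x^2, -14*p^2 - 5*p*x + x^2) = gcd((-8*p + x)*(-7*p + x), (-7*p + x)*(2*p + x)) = -7*p + x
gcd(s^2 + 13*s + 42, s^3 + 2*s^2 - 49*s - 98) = s + 7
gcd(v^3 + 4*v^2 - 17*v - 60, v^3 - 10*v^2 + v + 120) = v + 3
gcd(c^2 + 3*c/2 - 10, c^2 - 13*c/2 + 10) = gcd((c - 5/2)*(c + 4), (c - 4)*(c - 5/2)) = c - 5/2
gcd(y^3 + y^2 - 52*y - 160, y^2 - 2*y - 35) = y + 5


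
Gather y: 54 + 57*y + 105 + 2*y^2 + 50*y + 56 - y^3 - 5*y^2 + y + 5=-y^3 - 3*y^2 + 108*y + 220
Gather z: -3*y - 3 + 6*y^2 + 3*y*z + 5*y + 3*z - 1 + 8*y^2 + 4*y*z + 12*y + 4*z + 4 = 14*y^2 + 14*y + z*(7*y + 7)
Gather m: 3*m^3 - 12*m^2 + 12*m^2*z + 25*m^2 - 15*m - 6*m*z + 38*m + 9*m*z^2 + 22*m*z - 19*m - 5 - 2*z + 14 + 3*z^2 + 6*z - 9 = 3*m^3 + m^2*(12*z + 13) + m*(9*z^2 + 16*z + 4) + 3*z^2 + 4*z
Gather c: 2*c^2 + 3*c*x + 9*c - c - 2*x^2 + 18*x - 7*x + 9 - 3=2*c^2 + c*(3*x + 8) - 2*x^2 + 11*x + 6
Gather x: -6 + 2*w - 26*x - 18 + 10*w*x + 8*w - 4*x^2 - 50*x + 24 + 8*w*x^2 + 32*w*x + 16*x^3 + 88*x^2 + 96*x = 10*w + 16*x^3 + x^2*(8*w + 84) + x*(42*w + 20)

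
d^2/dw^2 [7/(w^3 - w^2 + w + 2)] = 14*((1 - 3*w)*(w^3 - w^2 + w + 2) + (3*w^2 - 2*w + 1)^2)/(w^3 - w^2 + w + 2)^3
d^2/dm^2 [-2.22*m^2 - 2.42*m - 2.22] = -4.44000000000000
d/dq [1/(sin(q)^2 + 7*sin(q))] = -(2*sin(q) + 7)*cos(q)/((sin(q) + 7)^2*sin(q)^2)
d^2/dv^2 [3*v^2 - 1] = 6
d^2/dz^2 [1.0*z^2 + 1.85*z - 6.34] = 2.00000000000000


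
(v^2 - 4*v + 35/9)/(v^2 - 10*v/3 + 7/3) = (v - 5/3)/(v - 1)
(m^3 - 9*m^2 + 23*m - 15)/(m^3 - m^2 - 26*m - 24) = (-m^3 + 9*m^2 - 23*m + 15)/(-m^3 + m^2 + 26*m + 24)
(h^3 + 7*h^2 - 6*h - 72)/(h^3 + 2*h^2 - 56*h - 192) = (h - 3)/(h - 8)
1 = 1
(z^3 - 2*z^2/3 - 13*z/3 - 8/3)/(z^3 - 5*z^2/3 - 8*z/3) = (z + 1)/z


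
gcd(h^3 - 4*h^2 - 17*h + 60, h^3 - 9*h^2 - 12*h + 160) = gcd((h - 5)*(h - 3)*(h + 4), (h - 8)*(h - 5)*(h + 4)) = h^2 - h - 20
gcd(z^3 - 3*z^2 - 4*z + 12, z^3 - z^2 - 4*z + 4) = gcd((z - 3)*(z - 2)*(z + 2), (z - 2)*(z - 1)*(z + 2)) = z^2 - 4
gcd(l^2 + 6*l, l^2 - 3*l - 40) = 1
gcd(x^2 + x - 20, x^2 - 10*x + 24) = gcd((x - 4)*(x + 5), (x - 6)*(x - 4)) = x - 4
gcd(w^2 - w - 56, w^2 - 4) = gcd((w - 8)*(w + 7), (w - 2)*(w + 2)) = 1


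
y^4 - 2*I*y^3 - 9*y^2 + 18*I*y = y*(y - 3)*(y + 3)*(y - 2*I)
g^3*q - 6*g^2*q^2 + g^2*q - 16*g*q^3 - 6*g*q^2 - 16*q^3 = (g - 8*q)*(g + 2*q)*(g*q + q)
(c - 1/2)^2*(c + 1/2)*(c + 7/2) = c^4 + 3*c^3 - 2*c^2 - 3*c/4 + 7/16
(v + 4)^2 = v^2 + 8*v + 16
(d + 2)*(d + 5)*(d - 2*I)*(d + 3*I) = d^4 + 7*d^3 + I*d^3 + 16*d^2 + 7*I*d^2 + 42*d + 10*I*d + 60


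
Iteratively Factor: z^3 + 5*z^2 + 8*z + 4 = (z + 2)*(z^2 + 3*z + 2) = (z + 2)^2*(z + 1)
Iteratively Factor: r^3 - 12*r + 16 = (r + 4)*(r^2 - 4*r + 4) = (r - 2)*(r + 4)*(r - 2)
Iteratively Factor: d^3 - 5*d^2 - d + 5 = (d - 5)*(d^2 - 1) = (d - 5)*(d - 1)*(d + 1)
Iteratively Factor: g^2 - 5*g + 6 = (g - 2)*(g - 3)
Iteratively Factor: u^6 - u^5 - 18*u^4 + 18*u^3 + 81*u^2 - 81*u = (u + 3)*(u^5 - 4*u^4 - 6*u^3 + 36*u^2 - 27*u) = (u + 3)^2*(u^4 - 7*u^3 + 15*u^2 - 9*u) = (u - 3)*(u + 3)^2*(u^3 - 4*u^2 + 3*u) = (u - 3)*(u - 1)*(u + 3)^2*(u^2 - 3*u) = u*(u - 3)*(u - 1)*(u + 3)^2*(u - 3)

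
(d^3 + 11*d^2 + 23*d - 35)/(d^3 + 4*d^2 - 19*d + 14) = (d + 5)/(d - 2)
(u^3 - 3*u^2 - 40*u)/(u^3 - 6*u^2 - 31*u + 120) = u/(u - 3)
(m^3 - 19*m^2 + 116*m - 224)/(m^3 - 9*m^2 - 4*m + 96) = (m - 7)/(m + 3)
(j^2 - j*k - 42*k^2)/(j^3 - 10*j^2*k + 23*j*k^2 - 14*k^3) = (j + 6*k)/(j^2 - 3*j*k + 2*k^2)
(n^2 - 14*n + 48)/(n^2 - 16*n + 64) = (n - 6)/(n - 8)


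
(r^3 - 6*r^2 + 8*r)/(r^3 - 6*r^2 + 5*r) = (r^2 - 6*r + 8)/(r^2 - 6*r + 5)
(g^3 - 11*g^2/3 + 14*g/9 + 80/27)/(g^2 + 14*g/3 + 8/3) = (9*g^2 - 39*g + 40)/(9*(g + 4))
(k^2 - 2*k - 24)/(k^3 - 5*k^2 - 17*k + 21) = (k^2 - 2*k - 24)/(k^3 - 5*k^2 - 17*k + 21)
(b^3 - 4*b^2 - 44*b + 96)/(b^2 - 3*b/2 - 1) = 2*(b^2 - 2*b - 48)/(2*b + 1)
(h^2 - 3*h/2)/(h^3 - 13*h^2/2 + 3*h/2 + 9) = h/(h^2 - 5*h - 6)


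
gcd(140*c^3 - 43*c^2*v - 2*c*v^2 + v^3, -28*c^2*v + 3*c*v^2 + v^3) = -28*c^2 + 3*c*v + v^2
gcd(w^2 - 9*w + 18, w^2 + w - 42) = w - 6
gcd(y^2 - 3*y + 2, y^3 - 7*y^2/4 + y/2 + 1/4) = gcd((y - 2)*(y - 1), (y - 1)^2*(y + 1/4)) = y - 1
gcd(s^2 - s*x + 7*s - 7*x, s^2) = 1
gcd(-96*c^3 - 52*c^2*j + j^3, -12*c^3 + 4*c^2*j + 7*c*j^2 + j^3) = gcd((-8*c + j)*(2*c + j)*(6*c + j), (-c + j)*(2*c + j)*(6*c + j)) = 12*c^2 + 8*c*j + j^2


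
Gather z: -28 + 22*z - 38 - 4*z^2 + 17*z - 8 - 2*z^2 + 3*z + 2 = -6*z^2 + 42*z - 72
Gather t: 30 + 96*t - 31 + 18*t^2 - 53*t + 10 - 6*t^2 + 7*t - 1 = 12*t^2 + 50*t + 8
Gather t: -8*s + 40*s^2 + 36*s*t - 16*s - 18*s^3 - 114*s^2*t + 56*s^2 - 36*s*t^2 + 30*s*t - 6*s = -18*s^3 + 96*s^2 - 36*s*t^2 - 30*s + t*(-114*s^2 + 66*s)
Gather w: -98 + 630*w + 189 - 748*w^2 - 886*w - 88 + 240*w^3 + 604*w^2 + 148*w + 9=240*w^3 - 144*w^2 - 108*w + 12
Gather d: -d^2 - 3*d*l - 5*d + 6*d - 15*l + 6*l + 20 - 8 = -d^2 + d*(1 - 3*l) - 9*l + 12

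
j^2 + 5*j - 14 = (j - 2)*(j + 7)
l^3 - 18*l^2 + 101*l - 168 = (l - 8)*(l - 7)*(l - 3)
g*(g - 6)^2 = g^3 - 12*g^2 + 36*g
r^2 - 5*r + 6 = (r - 3)*(r - 2)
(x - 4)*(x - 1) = x^2 - 5*x + 4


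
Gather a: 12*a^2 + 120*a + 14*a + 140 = 12*a^2 + 134*a + 140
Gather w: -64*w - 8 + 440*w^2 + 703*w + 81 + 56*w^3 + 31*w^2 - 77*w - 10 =56*w^3 + 471*w^2 + 562*w + 63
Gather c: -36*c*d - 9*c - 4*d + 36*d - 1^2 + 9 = c*(-36*d - 9) + 32*d + 8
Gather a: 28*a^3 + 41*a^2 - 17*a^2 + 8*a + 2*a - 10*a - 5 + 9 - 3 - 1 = 28*a^3 + 24*a^2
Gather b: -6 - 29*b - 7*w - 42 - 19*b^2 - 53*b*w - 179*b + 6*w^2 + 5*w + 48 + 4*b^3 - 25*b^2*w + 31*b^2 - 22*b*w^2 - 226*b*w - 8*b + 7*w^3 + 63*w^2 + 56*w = 4*b^3 + b^2*(12 - 25*w) + b*(-22*w^2 - 279*w - 216) + 7*w^3 + 69*w^2 + 54*w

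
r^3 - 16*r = r*(r - 4)*(r + 4)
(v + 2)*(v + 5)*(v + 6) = v^3 + 13*v^2 + 52*v + 60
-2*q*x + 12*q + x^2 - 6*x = (-2*q + x)*(x - 6)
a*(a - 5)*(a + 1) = a^3 - 4*a^2 - 5*a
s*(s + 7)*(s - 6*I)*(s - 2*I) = s^4 + 7*s^3 - 8*I*s^3 - 12*s^2 - 56*I*s^2 - 84*s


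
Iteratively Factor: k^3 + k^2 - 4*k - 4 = (k + 2)*(k^2 - k - 2) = (k - 2)*(k + 2)*(k + 1)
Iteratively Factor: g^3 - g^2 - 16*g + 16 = (g + 4)*(g^2 - 5*g + 4) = (g - 1)*(g + 4)*(g - 4)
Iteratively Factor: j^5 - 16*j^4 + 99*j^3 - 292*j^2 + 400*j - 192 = (j - 4)*(j^4 - 12*j^3 + 51*j^2 - 88*j + 48) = (j - 4)*(j - 3)*(j^3 - 9*j^2 + 24*j - 16) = (j - 4)^2*(j - 3)*(j^2 - 5*j + 4) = (j - 4)^3*(j - 3)*(j - 1)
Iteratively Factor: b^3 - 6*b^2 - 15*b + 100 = (b - 5)*(b^2 - b - 20) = (b - 5)^2*(b + 4)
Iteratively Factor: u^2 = (u)*(u)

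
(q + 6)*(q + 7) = q^2 + 13*q + 42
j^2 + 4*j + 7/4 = (j + 1/2)*(j + 7/2)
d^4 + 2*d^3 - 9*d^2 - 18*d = d*(d - 3)*(d + 2)*(d + 3)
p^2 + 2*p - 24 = (p - 4)*(p + 6)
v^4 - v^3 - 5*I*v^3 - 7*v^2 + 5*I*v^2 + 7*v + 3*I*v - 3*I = (v - 1)*(v - 3*I)*(v - I)^2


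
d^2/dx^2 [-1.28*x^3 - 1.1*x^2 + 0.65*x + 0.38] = -7.68*x - 2.2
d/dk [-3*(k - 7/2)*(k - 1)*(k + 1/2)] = -9*k^2 + 24*k - 15/4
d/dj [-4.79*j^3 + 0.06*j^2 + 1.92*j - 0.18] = -14.37*j^2 + 0.12*j + 1.92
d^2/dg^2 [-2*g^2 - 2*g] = -4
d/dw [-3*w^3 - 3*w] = -9*w^2 - 3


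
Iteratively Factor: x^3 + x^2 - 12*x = (x)*(x^2 + x - 12) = x*(x - 3)*(x + 4)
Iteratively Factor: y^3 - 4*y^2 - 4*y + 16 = (y - 2)*(y^2 - 2*y - 8) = (y - 2)*(y + 2)*(y - 4)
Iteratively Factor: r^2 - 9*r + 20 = (r - 4)*(r - 5)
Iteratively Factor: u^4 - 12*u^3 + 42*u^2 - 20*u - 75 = (u - 5)*(u^3 - 7*u^2 + 7*u + 15) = (u - 5)*(u - 3)*(u^2 - 4*u - 5) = (u - 5)*(u - 3)*(u + 1)*(u - 5)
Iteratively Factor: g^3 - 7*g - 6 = (g + 1)*(g^2 - g - 6) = (g - 3)*(g + 1)*(g + 2)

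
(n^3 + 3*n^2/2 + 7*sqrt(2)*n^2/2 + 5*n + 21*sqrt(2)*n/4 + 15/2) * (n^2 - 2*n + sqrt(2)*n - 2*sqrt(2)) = n^5 - n^4/2 + 9*sqrt(2)*n^4/2 - 9*sqrt(2)*n^3/4 + 9*n^3 - 17*sqrt(2)*n^2/2 - 6*n^2 - 36*n - 5*sqrt(2)*n/2 - 15*sqrt(2)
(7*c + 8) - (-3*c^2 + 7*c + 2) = 3*c^2 + 6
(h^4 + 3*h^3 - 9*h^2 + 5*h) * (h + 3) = h^5 + 6*h^4 - 22*h^2 + 15*h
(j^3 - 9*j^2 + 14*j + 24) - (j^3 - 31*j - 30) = -9*j^2 + 45*j + 54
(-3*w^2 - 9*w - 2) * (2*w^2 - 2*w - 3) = -6*w^4 - 12*w^3 + 23*w^2 + 31*w + 6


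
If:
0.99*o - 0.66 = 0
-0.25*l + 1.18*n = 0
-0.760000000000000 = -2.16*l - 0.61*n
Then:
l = 0.33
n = 0.07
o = 0.67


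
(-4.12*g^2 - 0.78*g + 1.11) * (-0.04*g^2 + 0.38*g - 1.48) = 0.1648*g^4 - 1.5344*g^3 + 5.7568*g^2 + 1.5762*g - 1.6428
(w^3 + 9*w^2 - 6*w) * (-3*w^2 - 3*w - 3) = -3*w^5 - 30*w^4 - 12*w^3 - 9*w^2 + 18*w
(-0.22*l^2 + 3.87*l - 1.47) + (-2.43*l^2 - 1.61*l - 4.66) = -2.65*l^2 + 2.26*l - 6.13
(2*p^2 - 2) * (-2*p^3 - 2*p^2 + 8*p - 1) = -4*p^5 - 4*p^4 + 20*p^3 + 2*p^2 - 16*p + 2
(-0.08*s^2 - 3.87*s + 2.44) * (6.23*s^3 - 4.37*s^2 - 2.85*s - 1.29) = -0.4984*s^5 - 23.7605*s^4 + 32.3411*s^3 + 0.4699*s^2 - 1.9617*s - 3.1476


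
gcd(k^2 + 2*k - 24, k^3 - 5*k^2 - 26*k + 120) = k - 4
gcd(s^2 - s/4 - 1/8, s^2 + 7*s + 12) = 1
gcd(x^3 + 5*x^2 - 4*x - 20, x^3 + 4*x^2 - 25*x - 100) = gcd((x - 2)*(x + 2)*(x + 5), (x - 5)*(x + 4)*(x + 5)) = x + 5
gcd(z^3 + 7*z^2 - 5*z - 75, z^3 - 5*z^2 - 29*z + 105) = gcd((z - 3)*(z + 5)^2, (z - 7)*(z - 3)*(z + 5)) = z^2 + 2*z - 15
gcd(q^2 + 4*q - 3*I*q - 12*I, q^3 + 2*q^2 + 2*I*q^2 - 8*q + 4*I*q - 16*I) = q + 4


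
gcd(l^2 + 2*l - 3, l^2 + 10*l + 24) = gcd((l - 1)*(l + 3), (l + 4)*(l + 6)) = 1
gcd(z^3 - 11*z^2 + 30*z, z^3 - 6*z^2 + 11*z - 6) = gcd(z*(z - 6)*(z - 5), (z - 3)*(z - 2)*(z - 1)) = 1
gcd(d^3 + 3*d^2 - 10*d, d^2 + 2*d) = d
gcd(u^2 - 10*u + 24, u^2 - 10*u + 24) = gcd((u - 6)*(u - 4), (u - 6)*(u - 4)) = u^2 - 10*u + 24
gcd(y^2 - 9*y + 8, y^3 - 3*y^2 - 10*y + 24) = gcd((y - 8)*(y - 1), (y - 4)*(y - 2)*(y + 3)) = 1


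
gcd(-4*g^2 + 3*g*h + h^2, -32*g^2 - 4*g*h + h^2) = 4*g + h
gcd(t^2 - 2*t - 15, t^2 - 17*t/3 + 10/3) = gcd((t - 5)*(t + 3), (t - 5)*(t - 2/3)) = t - 5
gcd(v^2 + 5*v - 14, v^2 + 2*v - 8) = v - 2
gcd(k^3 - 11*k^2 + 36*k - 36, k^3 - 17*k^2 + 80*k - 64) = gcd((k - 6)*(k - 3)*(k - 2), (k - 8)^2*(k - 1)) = 1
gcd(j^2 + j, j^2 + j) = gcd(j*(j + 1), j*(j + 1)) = j^2 + j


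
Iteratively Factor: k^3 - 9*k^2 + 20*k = (k - 5)*(k^2 - 4*k) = (k - 5)*(k - 4)*(k)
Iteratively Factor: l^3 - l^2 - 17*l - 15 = (l - 5)*(l^2 + 4*l + 3) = (l - 5)*(l + 3)*(l + 1)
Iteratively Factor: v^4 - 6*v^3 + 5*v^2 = (v)*(v^3 - 6*v^2 + 5*v) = v*(v - 5)*(v^2 - v) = v^2*(v - 5)*(v - 1)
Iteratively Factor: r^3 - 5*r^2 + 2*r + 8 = (r - 2)*(r^2 - 3*r - 4) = (r - 2)*(r + 1)*(r - 4)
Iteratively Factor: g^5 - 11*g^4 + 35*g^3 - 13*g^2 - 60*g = (g - 5)*(g^4 - 6*g^3 + 5*g^2 + 12*g) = (g - 5)*(g + 1)*(g^3 - 7*g^2 + 12*g) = (g - 5)*(g - 3)*(g + 1)*(g^2 - 4*g) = (g - 5)*(g - 4)*(g - 3)*(g + 1)*(g)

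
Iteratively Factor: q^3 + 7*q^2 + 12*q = (q)*(q^2 + 7*q + 12) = q*(q + 4)*(q + 3)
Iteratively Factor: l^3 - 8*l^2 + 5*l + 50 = (l - 5)*(l^2 - 3*l - 10) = (l - 5)^2*(l + 2)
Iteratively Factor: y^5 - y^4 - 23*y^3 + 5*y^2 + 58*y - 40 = (y - 1)*(y^4 - 23*y^2 - 18*y + 40) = (y - 1)*(y + 4)*(y^3 - 4*y^2 - 7*y + 10) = (y - 1)*(y + 2)*(y + 4)*(y^2 - 6*y + 5) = (y - 5)*(y - 1)*(y + 2)*(y + 4)*(y - 1)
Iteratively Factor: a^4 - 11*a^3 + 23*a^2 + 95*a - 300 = (a + 3)*(a^3 - 14*a^2 + 65*a - 100) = (a - 5)*(a + 3)*(a^2 - 9*a + 20) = (a - 5)*(a - 4)*(a + 3)*(a - 5)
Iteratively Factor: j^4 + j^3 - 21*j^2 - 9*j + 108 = (j - 3)*(j^3 + 4*j^2 - 9*j - 36) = (j - 3)*(j + 4)*(j^2 - 9) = (j - 3)^2*(j + 4)*(j + 3)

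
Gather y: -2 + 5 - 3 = 0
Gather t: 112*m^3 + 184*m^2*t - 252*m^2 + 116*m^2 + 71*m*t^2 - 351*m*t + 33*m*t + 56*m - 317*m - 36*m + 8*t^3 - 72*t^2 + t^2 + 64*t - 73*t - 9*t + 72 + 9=112*m^3 - 136*m^2 - 297*m + 8*t^3 + t^2*(71*m - 71) + t*(184*m^2 - 318*m - 18) + 81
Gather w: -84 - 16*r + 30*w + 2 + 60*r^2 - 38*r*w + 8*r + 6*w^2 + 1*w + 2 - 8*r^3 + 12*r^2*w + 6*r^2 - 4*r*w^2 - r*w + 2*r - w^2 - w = -8*r^3 + 66*r^2 - 6*r + w^2*(5 - 4*r) + w*(12*r^2 - 39*r + 30) - 80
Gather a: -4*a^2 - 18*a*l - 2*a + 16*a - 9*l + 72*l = -4*a^2 + a*(14 - 18*l) + 63*l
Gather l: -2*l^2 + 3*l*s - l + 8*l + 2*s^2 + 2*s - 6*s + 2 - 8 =-2*l^2 + l*(3*s + 7) + 2*s^2 - 4*s - 6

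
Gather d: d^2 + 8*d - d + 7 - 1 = d^2 + 7*d + 6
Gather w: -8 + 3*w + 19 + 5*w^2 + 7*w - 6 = 5*w^2 + 10*w + 5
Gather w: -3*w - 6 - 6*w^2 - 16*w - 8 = -6*w^2 - 19*w - 14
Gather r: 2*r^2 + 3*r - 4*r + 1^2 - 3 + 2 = 2*r^2 - r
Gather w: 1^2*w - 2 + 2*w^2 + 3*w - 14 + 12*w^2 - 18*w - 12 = 14*w^2 - 14*w - 28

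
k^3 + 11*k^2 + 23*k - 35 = (k - 1)*(k + 5)*(k + 7)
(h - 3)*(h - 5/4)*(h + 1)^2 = h^4 - 9*h^3/4 - 15*h^2/4 + 13*h/4 + 15/4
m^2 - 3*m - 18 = (m - 6)*(m + 3)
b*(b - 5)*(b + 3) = b^3 - 2*b^2 - 15*b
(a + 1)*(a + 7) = a^2 + 8*a + 7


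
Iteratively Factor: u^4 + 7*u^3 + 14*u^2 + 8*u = (u + 2)*(u^3 + 5*u^2 + 4*u) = u*(u + 2)*(u^2 + 5*u + 4) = u*(u + 2)*(u + 4)*(u + 1)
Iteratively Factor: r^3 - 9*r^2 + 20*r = (r - 4)*(r^2 - 5*r) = r*(r - 4)*(r - 5)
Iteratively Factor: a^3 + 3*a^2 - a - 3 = (a + 3)*(a^2 - 1) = (a - 1)*(a + 3)*(a + 1)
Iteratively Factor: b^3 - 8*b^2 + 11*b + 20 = (b - 5)*(b^2 - 3*b - 4) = (b - 5)*(b + 1)*(b - 4)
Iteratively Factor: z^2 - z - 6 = (z - 3)*(z + 2)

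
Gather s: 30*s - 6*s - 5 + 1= 24*s - 4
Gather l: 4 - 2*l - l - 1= 3 - 3*l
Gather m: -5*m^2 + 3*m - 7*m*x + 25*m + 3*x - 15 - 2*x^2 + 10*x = -5*m^2 + m*(28 - 7*x) - 2*x^2 + 13*x - 15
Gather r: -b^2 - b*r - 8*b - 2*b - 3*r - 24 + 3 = -b^2 - 10*b + r*(-b - 3) - 21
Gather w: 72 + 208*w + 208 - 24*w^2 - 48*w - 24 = -24*w^2 + 160*w + 256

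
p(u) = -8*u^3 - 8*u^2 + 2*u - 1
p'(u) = -24*u^2 - 16*u + 2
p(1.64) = -54.52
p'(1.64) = -88.79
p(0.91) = -11.83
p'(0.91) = -32.43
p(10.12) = -9091.55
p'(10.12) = -2617.87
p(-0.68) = -3.54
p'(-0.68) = 1.78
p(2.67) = -204.96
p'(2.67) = -211.81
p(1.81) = -71.03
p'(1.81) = -105.59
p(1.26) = -27.18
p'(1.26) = -56.26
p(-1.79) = 15.67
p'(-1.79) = -46.26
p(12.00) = -14953.00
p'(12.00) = -3646.00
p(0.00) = -1.00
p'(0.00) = 2.00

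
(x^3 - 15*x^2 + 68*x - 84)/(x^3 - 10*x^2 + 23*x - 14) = (x - 6)/(x - 1)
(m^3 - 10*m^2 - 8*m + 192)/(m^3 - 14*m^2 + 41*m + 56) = (m^2 - 2*m - 24)/(m^2 - 6*m - 7)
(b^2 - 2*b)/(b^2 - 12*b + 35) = b*(b - 2)/(b^2 - 12*b + 35)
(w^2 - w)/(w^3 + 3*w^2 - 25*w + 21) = w/(w^2 + 4*w - 21)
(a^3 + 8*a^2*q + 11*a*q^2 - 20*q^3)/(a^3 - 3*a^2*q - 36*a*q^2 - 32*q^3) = (-a^2 - 4*a*q + 5*q^2)/(-a^2 + 7*a*q + 8*q^2)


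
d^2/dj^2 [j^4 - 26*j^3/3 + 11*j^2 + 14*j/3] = 12*j^2 - 52*j + 22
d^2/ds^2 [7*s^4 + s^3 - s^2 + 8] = 84*s^2 + 6*s - 2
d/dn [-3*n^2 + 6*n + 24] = 6 - 6*n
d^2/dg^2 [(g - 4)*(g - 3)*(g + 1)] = 6*g - 12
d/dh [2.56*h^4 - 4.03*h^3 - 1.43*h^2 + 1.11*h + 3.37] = 10.24*h^3 - 12.09*h^2 - 2.86*h + 1.11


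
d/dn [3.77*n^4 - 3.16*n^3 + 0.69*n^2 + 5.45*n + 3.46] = 15.08*n^3 - 9.48*n^2 + 1.38*n + 5.45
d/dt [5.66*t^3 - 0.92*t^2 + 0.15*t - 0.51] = 16.98*t^2 - 1.84*t + 0.15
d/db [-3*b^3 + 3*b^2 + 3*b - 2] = -9*b^2 + 6*b + 3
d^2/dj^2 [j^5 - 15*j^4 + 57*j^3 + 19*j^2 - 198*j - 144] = 20*j^3 - 180*j^2 + 342*j + 38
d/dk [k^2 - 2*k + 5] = 2*k - 2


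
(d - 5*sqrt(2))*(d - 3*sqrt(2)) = d^2 - 8*sqrt(2)*d + 30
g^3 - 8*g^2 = g^2*(g - 8)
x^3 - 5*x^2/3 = x^2*(x - 5/3)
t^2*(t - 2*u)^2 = t^4 - 4*t^3*u + 4*t^2*u^2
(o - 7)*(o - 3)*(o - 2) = o^3 - 12*o^2 + 41*o - 42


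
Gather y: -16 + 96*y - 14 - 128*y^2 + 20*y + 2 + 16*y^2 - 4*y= -112*y^2 + 112*y - 28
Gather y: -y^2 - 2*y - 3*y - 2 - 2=-y^2 - 5*y - 4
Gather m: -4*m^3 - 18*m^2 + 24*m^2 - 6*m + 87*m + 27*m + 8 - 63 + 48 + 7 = -4*m^3 + 6*m^2 + 108*m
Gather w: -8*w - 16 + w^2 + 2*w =w^2 - 6*w - 16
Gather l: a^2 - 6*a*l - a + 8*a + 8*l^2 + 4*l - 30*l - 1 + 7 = a^2 + 7*a + 8*l^2 + l*(-6*a - 26) + 6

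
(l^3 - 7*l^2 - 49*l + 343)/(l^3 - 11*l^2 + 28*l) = (l^2 - 49)/(l*(l - 4))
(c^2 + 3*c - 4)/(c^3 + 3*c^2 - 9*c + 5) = (c + 4)/(c^2 + 4*c - 5)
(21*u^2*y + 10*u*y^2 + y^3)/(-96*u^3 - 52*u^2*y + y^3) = y*(21*u^2 + 10*u*y + y^2)/(-96*u^3 - 52*u^2*y + y^3)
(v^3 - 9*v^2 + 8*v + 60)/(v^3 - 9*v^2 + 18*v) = (v^2 - 3*v - 10)/(v*(v - 3))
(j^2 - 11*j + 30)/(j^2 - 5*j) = (j - 6)/j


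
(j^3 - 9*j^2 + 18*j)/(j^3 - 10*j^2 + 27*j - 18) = j/(j - 1)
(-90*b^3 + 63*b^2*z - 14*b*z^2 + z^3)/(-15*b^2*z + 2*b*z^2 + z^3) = (30*b^2 - 11*b*z + z^2)/(z*(5*b + z))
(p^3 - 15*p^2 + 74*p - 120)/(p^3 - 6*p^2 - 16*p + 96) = (p - 5)/(p + 4)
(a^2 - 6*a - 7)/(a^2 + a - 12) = (a^2 - 6*a - 7)/(a^2 + a - 12)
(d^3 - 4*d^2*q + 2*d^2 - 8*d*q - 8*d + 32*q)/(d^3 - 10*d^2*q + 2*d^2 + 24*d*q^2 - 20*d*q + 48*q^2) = (-d^2 - 2*d + 8)/(-d^2 + 6*d*q - 2*d + 12*q)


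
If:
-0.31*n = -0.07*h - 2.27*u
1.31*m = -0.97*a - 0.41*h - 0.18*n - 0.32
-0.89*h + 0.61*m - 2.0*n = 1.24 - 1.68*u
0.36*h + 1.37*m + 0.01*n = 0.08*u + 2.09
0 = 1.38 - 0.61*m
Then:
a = -2.50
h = -2.78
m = 2.26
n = 1.56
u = 0.30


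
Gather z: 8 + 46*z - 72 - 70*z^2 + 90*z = -70*z^2 + 136*z - 64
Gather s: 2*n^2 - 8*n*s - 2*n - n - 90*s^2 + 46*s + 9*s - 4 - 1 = 2*n^2 - 3*n - 90*s^2 + s*(55 - 8*n) - 5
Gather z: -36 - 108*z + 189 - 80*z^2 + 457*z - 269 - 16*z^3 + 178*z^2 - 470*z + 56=-16*z^3 + 98*z^2 - 121*z - 60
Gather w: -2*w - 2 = -2*w - 2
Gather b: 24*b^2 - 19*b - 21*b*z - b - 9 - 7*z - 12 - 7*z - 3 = 24*b^2 + b*(-21*z - 20) - 14*z - 24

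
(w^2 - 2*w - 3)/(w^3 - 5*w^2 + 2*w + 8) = (w - 3)/(w^2 - 6*w + 8)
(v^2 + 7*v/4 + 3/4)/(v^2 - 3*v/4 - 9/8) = 2*(v + 1)/(2*v - 3)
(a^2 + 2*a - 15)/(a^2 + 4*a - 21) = (a + 5)/(a + 7)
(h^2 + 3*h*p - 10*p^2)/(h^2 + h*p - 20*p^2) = (-h + 2*p)/(-h + 4*p)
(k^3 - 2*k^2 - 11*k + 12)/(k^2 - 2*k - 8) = (k^2 + 2*k - 3)/(k + 2)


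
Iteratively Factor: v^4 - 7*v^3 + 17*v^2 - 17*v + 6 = (v - 2)*(v^3 - 5*v^2 + 7*v - 3) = (v - 2)*(v - 1)*(v^2 - 4*v + 3) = (v - 2)*(v - 1)^2*(v - 3)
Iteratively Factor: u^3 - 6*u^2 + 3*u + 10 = (u + 1)*(u^2 - 7*u + 10) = (u - 2)*(u + 1)*(u - 5)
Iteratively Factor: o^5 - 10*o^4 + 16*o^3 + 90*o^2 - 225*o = (o + 3)*(o^4 - 13*o^3 + 55*o^2 - 75*o) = (o - 3)*(o + 3)*(o^3 - 10*o^2 + 25*o) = o*(o - 3)*(o + 3)*(o^2 - 10*o + 25) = o*(o - 5)*(o - 3)*(o + 3)*(o - 5)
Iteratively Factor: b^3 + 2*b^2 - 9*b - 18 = (b - 3)*(b^2 + 5*b + 6) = (b - 3)*(b + 2)*(b + 3)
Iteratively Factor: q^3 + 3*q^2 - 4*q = (q + 4)*(q^2 - q) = (q - 1)*(q + 4)*(q)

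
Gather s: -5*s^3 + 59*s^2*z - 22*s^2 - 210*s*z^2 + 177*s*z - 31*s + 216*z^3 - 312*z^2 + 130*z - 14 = -5*s^3 + s^2*(59*z - 22) + s*(-210*z^2 + 177*z - 31) + 216*z^3 - 312*z^2 + 130*z - 14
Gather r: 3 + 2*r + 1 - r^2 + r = -r^2 + 3*r + 4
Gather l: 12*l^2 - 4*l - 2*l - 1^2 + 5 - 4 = 12*l^2 - 6*l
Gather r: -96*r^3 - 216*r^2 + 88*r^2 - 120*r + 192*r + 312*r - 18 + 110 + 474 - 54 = -96*r^3 - 128*r^2 + 384*r + 512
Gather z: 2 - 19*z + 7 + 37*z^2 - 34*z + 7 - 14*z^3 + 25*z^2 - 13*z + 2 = -14*z^3 + 62*z^2 - 66*z + 18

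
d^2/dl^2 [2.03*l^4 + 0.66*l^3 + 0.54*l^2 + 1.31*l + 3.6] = 24.36*l^2 + 3.96*l + 1.08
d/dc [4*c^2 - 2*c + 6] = 8*c - 2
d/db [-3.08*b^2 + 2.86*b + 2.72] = 2.86 - 6.16*b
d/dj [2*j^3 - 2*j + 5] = 6*j^2 - 2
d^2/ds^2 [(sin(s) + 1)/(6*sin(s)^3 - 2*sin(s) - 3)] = (144*sin(s)^7 + 324*sin(s)^6 - 168*sin(s)^5 - 222*sin(s)^4 + 138*sin(s)^3 - 146*sin(s)^2 - 105*sin(s) + 4)/(-6*sin(s)^3 + 2*sin(s) + 3)^3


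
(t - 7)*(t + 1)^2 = t^3 - 5*t^2 - 13*t - 7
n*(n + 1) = n^2 + n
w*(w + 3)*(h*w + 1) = h*w^3 + 3*h*w^2 + w^2 + 3*w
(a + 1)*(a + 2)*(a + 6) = a^3 + 9*a^2 + 20*a + 12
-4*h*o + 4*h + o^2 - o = (-4*h + o)*(o - 1)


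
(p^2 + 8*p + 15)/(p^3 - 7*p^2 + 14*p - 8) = (p^2 + 8*p + 15)/(p^3 - 7*p^2 + 14*p - 8)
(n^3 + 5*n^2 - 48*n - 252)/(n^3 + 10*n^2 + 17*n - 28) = (n^3 + 5*n^2 - 48*n - 252)/(n^3 + 10*n^2 + 17*n - 28)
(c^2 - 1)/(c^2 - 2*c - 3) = (c - 1)/(c - 3)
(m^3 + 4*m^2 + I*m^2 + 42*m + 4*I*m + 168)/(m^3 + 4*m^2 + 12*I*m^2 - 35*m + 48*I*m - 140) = (m - 6*I)/(m + 5*I)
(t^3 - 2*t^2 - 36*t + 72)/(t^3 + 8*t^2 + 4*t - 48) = (t - 6)/(t + 4)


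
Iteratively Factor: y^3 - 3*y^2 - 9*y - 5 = (y + 1)*(y^2 - 4*y - 5) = (y + 1)^2*(y - 5)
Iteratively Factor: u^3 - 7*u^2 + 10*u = (u - 2)*(u^2 - 5*u) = u*(u - 2)*(u - 5)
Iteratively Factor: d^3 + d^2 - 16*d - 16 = (d + 4)*(d^2 - 3*d - 4) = (d - 4)*(d + 4)*(d + 1)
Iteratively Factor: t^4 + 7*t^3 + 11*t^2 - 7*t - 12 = (t + 3)*(t^3 + 4*t^2 - t - 4) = (t - 1)*(t + 3)*(t^2 + 5*t + 4) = (t - 1)*(t + 3)*(t + 4)*(t + 1)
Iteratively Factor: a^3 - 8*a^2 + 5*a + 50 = (a - 5)*(a^2 - 3*a - 10) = (a - 5)^2*(a + 2)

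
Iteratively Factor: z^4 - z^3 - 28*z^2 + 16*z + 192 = (z + 4)*(z^3 - 5*z^2 - 8*z + 48) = (z - 4)*(z + 4)*(z^2 - z - 12) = (z - 4)*(z + 3)*(z + 4)*(z - 4)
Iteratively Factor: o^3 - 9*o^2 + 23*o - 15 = (o - 3)*(o^2 - 6*o + 5) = (o - 3)*(o - 1)*(o - 5)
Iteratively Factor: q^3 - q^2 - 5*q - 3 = (q - 3)*(q^2 + 2*q + 1) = (q - 3)*(q + 1)*(q + 1)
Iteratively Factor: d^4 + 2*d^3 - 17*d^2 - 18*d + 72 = (d - 2)*(d^3 + 4*d^2 - 9*d - 36) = (d - 2)*(d + 3)*(d^2 + d - 12) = (d - 2)*(d + 3)*(d + 4)*(d - 3)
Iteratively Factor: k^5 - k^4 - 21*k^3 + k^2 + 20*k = (k - 5)*(k^4 + 4*k^3 - k^2 - 4*k) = (k - 5)*(k - 1)*(k^3 + 5*k^2 + 4*k) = (k - 5)*(k - 1)*(k + 1)*(k^2 + 4*k) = k*(k - 5)*(k - 1)*(k + 1)*(k + 4)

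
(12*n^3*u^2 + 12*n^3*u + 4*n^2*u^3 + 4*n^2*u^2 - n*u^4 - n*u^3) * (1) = 12*n^3*u^2 + 12*n^3*u + 4*n^2*u^3 + 4*n^2*u^2 - n*u^4 - n*u^3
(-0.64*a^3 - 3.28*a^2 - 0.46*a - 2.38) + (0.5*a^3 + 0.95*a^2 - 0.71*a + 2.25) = -0.14*a^3 - 2.33*a^2 - 1.17*a - 0.13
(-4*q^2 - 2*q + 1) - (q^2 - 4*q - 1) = -5*q^2 + 2*q + 2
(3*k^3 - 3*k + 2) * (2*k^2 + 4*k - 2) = 6*k^5 + 12*k^4 - 12*k^3 - 8*k^2 + 14*k - 4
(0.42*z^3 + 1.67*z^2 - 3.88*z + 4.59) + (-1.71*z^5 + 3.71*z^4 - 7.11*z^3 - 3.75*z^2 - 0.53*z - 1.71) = -1.71*z^5 + 3.71*z^4 - 6.69*z^3 - 2.08*z^2 - 4.41*z + 2.88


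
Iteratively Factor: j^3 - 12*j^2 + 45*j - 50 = (j - 2)*(j^2 - 10*j + 25) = (j - 5)*(j - 2)*(j - 5)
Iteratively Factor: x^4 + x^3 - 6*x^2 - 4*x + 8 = (x - 2)*(x^3 + 3*x^2 - 4) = (x - 2)*(x + 2)*(x^2 + x - 2) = (x - 2)*(x - 1)*(x + 2)*(x + 2)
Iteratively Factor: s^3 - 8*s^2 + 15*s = (s)*(s^2 - 8*s + 15) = s*(s - 5)*(s - 3)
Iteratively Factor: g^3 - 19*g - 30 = (g + 2)*(g^2 - 2*g - 15) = (g + 2)*(g + 3)*(g - 5)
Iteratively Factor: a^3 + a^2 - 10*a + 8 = (a - 1)*(a^2 + 2*a - 8) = (a - 1)*(a + 4)*(a - 2)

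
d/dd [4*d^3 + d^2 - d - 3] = 12*d^2 + 2*d - 1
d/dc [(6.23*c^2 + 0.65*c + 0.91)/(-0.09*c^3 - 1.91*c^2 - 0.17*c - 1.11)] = (0.5607*c^4 + 0.117000000000001*c^3 + 0.4281*c^2 - 10.3544*c - 0.5668)/(0.0081*c^6 + 0.3438*c^5 + 3.6787*c^4 + 0.8492*c^3 + 4.2691*c^2 + 0.3774*c + 1.2321)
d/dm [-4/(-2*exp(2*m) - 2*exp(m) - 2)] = (-4*exp(m) - 2)*exp(m)/(exp(2*m) + exp(m) + 1)^2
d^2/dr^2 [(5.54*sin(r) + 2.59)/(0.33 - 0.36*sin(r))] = 21.4334705075446*(0.993816*sin(r)^2 + 0.910998*sin(r) - 1.987632)/(1.0*sin(r) - 0.916666666666667)^3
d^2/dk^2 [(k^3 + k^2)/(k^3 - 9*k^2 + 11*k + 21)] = 2*(10*k^3 - 63*k^2 + 441)/(k^6 - 30*k^5 + 363*k^4 - 2260*k^3 + 7623*k^2 - 13230*k + 9261)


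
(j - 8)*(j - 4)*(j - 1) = j^3 - 13*j^2 + 44*j - 32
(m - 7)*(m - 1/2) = m^2 - 15*m/2 + 7/2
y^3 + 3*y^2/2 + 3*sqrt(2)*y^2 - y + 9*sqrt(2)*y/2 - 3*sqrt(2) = (y - 1/2)*(y + 2)*(y + 3*sqrt(2))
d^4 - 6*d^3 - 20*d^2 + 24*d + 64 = (d - 8)*(d - 2)*(d + 2)^2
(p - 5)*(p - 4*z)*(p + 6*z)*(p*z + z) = p^4*z + 2*p^3*z^2 - 4*p^3*z - 24*p^2*z^3 - 8*p^2*z^2 - 5*p^2*z + 96*p*z^3 - 10*p*z^2 + 120*z^3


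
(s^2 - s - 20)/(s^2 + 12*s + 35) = (s^2 - s - 20)/(s^2 + 12*s + 35)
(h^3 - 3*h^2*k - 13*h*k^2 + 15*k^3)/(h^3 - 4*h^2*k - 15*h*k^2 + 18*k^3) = (h - 5*k)/(h - 6*k)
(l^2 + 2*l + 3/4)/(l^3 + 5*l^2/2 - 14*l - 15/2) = (l + 3/2)/(l^2 + 2*l - 15)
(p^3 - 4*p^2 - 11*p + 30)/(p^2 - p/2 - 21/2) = 2*(p^2 - 7*p + 10)/(2*p - 7)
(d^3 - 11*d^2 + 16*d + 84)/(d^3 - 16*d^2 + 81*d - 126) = (d + 2)/(d - 3)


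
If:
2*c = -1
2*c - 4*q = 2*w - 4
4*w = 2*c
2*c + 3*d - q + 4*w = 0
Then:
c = -1/2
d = 23/24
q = 7/8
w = -1/4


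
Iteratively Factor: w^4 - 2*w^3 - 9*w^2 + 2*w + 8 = (w + 1)*(w^3 - 3*w^2 - 6*w + 8) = (w + 1)*(w + 2)*(w^2 - 5*w + 4) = (w - 1)*(w + 1)*(w + 2)*(w - 4)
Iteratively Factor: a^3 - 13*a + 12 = (a + 4)*(a^2 - 4*a + 3) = (a - 1)*(a + 4)*(a - 3)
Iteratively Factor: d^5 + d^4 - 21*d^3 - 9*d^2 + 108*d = (d + 4)*(d^4 - 3*d^3 - 9*d^2 + 27*d) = (d - 3)*(d + 4)*(d^3 - 9*d) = d*(d - 3)*(d + 4)*(d^2 - 9) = d*(d - 3)^2*(d + 4)*(d + 3)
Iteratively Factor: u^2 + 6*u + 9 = (u + 3)*(u + 3)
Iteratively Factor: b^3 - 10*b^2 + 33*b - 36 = (b - 3)*(b^2 - 7*b + 12) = (b - 3)^2*(b - 4)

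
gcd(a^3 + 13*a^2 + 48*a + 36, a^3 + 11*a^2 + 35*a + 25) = a + 1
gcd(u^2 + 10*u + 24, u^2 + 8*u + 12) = u + 6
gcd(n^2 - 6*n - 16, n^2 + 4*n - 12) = 1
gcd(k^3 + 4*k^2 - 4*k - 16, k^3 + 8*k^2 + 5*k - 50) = k - 2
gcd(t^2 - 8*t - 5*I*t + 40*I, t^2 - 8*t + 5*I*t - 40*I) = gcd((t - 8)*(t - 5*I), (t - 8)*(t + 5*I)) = t - 8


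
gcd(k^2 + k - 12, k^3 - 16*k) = k + 4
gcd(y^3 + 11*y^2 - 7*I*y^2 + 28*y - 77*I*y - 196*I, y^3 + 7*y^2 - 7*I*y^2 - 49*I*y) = y^2 + y*(7 - 7*I) - 49*I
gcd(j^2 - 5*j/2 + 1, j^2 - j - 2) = j - 2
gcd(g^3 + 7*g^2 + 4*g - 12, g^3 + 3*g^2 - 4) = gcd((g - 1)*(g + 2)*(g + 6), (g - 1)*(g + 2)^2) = g^2 + g - 2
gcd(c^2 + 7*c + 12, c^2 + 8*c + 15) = c + 3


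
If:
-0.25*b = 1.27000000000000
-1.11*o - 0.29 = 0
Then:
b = -5.08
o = -0.26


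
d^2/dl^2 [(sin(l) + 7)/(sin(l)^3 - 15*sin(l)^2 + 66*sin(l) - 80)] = (-4*sin(l)^7 - 18*sin(l)^6 + 1200*sin(l)^5 - 9260*sin(l)^4 + 21588*sin(l)^3 + 11010*sin(l)^2 - 88780*sin(l) + 54744)/(sin(l)^3 - 15*sin(l)^2 + 66*sin(l) - 80)^3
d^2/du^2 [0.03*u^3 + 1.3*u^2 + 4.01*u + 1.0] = 0.18*u + 2.6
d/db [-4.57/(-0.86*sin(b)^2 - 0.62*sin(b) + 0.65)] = -(7.8604*sin(b) + 2.8334)*cos(b)/(0.86*sin(b)^2 + 0.62*sin(b) - 0.65)^2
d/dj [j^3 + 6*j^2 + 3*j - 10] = 3*j^2 + 12*j + 3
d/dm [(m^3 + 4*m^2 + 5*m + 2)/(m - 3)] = (2*m^3 - 5*m^2 - 24*m - 17)/(m^2 - 6*m + 9)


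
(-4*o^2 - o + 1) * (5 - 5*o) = 20*o^3 - 15*o^2 - 10*o + 5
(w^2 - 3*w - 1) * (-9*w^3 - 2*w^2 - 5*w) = -9*w^5 + 25*w^4 + 10*w^3 + 17*w^2 + 5*w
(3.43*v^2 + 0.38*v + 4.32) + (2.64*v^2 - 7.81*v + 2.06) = 6.07*v^2 - 7.43*v + 6.38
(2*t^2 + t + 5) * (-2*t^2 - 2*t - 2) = -4*t^4 - 6*t^3 - 16*t^2 - 12*t - 10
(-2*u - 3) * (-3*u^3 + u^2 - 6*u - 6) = 6*u^4 + 7*u^3 + 9*u^2 + 30*u + 18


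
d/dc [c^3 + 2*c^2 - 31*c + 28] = 3*c^2 + 4*c - 31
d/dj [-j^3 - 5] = -3*j^2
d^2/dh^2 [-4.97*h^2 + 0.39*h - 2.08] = -9.94000000000000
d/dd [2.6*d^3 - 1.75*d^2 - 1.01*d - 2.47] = 7.8*d^2 - 3.5*d - 1.01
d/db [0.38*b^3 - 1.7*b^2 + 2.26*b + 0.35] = 1.14*b^2 - 3.4*b + 2.26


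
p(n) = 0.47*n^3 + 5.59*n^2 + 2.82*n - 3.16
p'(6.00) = 120.66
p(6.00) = 316.52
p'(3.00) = 49.05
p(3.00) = 68.30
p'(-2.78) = -17.36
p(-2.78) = 22.10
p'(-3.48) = -19.01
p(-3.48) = 34.92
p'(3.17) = 52.43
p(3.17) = 76.92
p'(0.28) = 6.06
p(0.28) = -1.92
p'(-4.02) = -19.34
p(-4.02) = 45.31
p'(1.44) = 21.84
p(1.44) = 13.90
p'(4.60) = 84.08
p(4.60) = 173.84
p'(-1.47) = -10.57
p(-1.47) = 3.28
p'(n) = 1.41*n^2 + 11.18*n + 2.82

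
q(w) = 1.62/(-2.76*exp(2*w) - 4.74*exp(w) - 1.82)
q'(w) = 1.62*(5.52*exp(2*w) + 4.74*exp(w))/(-2.76*exp(2*w) - 4.74*exp(w) - 1.82)^2 = (8.9424*exp(w) + 7.6788)*exp(w)/(2.76*exp(2*w) + 4.74*exp(w) + 1.82)^2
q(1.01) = -0.05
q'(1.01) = 0.07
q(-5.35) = -0.88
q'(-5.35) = 0.01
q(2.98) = -0.00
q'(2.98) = 0.00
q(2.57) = -0.00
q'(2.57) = 0.01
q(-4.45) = -0.86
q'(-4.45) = 0.03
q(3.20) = -0.00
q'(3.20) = 0.00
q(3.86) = -0.00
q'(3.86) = 0.00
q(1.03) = -0.04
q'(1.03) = 0.07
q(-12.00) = -0.89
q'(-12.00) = 0.00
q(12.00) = 0.00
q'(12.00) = 0.00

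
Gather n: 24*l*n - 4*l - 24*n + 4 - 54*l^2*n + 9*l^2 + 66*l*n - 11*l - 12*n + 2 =9*l^2 - 15*l + n*(-54*l^2 + 90*l - 36) + 6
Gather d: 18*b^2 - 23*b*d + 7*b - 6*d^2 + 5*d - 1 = 18*b^2 + 7*b - 6*d^2 + d*(5 - 23*b) - 1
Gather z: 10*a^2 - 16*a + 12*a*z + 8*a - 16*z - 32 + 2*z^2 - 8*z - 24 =10*a^2 - 8*a + 2*z^2 + z*(12*a - 24) - 56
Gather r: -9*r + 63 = 63 - 9*r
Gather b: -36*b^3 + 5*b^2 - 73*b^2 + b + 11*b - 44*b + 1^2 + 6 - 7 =-36*b^3 - 68*b^2 - 32*b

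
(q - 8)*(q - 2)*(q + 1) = q^3 - 9*q^2 + 6*q + 16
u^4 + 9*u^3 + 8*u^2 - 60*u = u*(u - 2)*(u + 5)*(u + 6)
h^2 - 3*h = h*(h - 3)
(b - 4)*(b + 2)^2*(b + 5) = b^4 + 5*b^3 - 12*b^2 - 76*b - 80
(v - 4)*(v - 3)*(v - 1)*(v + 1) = v^4 - 7*v^3 + 11*v^2 + 7*v - 12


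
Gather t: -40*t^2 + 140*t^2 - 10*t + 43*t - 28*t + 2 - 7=100*t^2 + 5*t - 5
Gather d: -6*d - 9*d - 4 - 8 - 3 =-15*d - 15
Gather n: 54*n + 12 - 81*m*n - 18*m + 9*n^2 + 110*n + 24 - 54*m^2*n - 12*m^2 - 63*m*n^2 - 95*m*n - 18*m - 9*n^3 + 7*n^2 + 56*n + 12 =-12*m^2 - 36*m - 9*n^3 + n^2*(16 - 63*m) + n*(-54*m^2 - 176*m + 220) + 48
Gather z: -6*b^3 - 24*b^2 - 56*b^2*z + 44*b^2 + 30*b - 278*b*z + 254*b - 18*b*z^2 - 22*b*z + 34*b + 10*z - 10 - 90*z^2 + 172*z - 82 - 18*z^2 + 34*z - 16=-6*b^3 + 20*b^2 + 318*b + z^2*(-18*b - 108) + z*(-56*b^2 - 300*b + 216) - 108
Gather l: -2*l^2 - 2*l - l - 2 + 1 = -2*l^2 - 3*l - 1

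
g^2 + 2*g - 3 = (g - 1)*(g + 3)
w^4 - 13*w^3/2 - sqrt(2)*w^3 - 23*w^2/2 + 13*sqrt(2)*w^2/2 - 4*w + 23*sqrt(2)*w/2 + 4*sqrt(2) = (w - 8)*(w + 1/2)*(w + 1)*(w - sqrt(2))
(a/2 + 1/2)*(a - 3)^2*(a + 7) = a^4/2 + a^3 - 16*a^2 + 15*a + 63/2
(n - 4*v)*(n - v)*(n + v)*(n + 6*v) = n^4 + 2*n^3*v - 25*n^2*v^2 - 2*n*v^3 + 24*v^4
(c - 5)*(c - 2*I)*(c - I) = c^3 - 5*c^2 - 3*I*c^2 - 2*c + 15*I*c + 10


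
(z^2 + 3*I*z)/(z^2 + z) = (z + 3*I)/(z + 1)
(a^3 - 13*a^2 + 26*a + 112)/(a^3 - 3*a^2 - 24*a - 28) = (a - 8)/(a + 2)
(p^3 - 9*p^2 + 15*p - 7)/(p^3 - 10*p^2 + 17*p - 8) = (p - 7)/(p - 8)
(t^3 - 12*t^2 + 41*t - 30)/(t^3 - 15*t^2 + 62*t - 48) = (t - 5)/(t - 8)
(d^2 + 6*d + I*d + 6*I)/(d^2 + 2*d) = (d^2 + d*(6 + I) + 6*I)/(d*(d + 2))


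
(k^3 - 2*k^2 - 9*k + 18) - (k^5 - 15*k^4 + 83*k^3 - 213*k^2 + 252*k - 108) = -k^5 + 15*k^4 - 82*k^3 + 211*k^2 - 261*k + 126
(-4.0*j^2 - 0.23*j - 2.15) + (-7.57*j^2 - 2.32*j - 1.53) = -11.57*j^2 - 2.55*j - 3.68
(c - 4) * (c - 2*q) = c^2 - 2*c*q - 4*c + 8*q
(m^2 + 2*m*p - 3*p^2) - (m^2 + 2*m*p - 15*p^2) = 12*p^2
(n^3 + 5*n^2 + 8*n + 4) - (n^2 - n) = n^3 + 4*n^2 + 9*n + 4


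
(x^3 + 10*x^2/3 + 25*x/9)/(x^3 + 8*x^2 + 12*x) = (9*x^2 + 30*x + 25)/(9*(x^2 + 8*x + 12))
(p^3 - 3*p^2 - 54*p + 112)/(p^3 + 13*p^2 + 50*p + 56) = (p^2 - 10*p + 16)/(p^2 + 6*p + 8)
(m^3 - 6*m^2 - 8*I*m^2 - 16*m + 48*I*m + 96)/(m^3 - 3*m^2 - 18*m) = (m^2 - 8*I*m - 16)/(m*(m + 3))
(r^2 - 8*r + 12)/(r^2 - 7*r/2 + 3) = 2*(r - 6)/(2*r - 3)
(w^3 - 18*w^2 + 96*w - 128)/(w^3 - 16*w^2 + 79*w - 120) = (w^2 - 10*w + 16)/(w^2 - 8*w + 15)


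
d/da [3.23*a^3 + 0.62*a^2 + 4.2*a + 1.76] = 9.69*a^2 + 1.24*a + 4.2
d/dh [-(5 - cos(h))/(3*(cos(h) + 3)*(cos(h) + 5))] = (cos(h)^2 - 10*cos(h) - 55)*sin(h)/(3*(cos(h) + 3)^2*(cos(h) + 5)^2)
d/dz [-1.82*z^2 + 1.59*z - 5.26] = 1.59 - 3.64*z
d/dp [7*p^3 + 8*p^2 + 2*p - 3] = 21*p^2 + 16*p + 2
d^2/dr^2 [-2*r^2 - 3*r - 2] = -4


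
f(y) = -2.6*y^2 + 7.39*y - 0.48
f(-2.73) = -40.03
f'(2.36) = -4.88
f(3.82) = -10.19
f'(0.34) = 5.62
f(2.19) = 3.23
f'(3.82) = -12.47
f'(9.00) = -39.41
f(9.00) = -144.57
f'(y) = 7.39 - 5.2*y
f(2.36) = 2.48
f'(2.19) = -4.00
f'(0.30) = 5.83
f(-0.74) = -7.37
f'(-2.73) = 21.59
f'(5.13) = -19.29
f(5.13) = -30.99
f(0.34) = 1.73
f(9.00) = -144.57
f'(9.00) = -39.41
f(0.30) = 1.50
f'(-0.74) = 11.24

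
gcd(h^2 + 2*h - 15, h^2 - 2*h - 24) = 1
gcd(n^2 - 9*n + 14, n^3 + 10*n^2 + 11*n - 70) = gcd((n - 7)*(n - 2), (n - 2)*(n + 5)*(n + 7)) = n - 2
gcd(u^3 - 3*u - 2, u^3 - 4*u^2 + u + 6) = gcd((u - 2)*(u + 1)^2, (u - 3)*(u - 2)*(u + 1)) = u^2 - u - 2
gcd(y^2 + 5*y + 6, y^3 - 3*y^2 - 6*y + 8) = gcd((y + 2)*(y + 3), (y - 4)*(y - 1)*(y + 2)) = y + 2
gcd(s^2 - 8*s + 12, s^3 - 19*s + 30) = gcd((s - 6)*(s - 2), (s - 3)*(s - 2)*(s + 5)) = s - 2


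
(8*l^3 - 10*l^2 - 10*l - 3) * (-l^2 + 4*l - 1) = -8*l^5 + 42*l^4 - 38*l^3 - 27*l^2 - 2*l + 3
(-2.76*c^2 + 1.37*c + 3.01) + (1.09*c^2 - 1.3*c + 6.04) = -1.67*c^2 + 0.0700000000000001*c + 9.05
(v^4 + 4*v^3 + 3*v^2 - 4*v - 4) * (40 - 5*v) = -5*v^5 + 20*v^4 + 145*v^3 + 140*v^2 - 140*v - 160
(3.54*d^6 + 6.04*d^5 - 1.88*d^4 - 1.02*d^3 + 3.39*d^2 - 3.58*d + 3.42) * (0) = 0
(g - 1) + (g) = 2*g - 1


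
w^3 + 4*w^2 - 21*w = w*(w - 3)*(w + 7)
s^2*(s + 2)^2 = s^4 + 4*s^3 + 4*s^2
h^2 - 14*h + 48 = (h - 8)*(h - 6)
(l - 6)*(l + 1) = l^2 - 5*l - 6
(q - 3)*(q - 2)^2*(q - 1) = q^4 - 8*q^3 + 23*q^2 - 28*q + 12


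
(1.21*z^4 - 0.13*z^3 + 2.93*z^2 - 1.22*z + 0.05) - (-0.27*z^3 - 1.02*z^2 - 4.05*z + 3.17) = 1.21*z^4 + 0.14*z^3 + 3.95*z^2 + 2.83*z - 3.12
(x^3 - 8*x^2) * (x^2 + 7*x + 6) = x^5 - x^4 - 50*x^3 - 48*x^2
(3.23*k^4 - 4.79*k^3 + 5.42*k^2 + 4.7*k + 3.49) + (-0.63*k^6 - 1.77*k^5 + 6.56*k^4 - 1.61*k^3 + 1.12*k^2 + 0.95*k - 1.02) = -0.63*k^6 - 1.77*k^5 + 9.79*k^4 - 6.4*k^3 + 6.54*k^2 + 5.65*k + 2.47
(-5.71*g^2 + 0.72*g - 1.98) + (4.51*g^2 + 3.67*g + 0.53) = -1.2*g^2 + 4.39*g - 1.45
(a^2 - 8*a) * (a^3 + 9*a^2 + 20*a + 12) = a^5 + a^4 - 52*a^3 - 148*a^2 - 96*a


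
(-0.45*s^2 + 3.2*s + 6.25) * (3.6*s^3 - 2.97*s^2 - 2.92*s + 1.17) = -1.62*s^5 + 12.8565*s^4 + 14.31*s^3 - 28.433*s^2 - 14.506*s + 7.3125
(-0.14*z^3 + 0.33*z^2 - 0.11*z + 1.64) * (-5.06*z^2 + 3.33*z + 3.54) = 0.7084*z^5 - 2.136*z^4 + 1.1599*z^3 - 7.4965*z^2 + 5.0718*z + 5.8056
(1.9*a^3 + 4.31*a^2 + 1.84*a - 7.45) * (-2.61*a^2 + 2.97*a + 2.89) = -4.959*a^5 - 5.6061*a^4 + 13.4893*a^3 + 37.3652*a^2 - 16.8089*a - 21.5305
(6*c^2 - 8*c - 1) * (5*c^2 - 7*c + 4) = 30*c^4 - 82*c^3 + 75*c^2 - 25*c - 4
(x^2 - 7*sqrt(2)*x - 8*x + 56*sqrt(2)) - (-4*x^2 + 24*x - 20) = 5*x^2 - 32*x - 7*sqrt(2)*x + 20 + 56*sqrt(2)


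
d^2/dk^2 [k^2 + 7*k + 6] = 2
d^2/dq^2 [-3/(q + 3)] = -6/(q + 3)^3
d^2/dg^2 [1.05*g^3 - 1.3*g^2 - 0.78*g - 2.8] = 6.3*g - 2.6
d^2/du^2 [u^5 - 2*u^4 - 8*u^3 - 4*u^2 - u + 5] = 20*u^3 - 24*u^2 - 48*u - 8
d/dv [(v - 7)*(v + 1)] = 2*v - 6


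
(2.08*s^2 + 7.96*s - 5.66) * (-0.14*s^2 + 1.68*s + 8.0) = -0.2912*s^4 + 2.38*s^3 + 30.8052*s^2 + 54.1712*s - 45.28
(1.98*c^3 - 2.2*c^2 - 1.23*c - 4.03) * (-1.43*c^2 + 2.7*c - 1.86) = -2.8314*c^5 + 8.492*c^4 - 7.8639*c^3 + 6.5339*c^2 - 8.5932*c + 7.4958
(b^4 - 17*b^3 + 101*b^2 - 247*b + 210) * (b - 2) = b^5 - 19*b^4 + 135*b^3 - 449*b^2 + 704*b - 420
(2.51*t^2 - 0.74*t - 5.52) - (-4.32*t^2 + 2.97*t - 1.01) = 6.83*t^2 - 3.71*t - 4.51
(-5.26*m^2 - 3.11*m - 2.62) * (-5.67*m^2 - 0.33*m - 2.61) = 29.8242*m^4 + 19.3695*m^3 + 29.6103*m^2 + 8.9817*m + 6.8382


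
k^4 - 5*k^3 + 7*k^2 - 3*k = k*(k - 3)*(k - 1)^2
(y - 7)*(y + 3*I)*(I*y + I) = I*y^3 - 3*y^2 - 6*I*y^2 + 18*y - 7*I*y + 21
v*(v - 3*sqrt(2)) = v^2 - 3*sqrt(2)*v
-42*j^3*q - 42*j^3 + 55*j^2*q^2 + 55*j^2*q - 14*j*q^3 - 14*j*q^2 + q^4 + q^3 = (-7*j + q)*(-6*j + q)*(-j + q)*(q + 1)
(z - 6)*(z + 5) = z^2 - z - 30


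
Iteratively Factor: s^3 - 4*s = (s + 2)*(s^2 - 2*s) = (s - 2)*(s + 2)*(s)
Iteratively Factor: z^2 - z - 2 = (z - 2)*(z + 1)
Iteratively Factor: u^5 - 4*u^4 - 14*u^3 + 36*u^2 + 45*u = (u + 1)*(u^4 - 5*u^3 - 9*u^2 + 45*u) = (u + 1)*(u + 3)*(u^3 - 8*u^2 + 15*u) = (u - 5)*(u + 1)*(u + 3)*(u^2 - 3*u) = u*(u - 5)*(u + 1)*(u + 3)*(u - 3)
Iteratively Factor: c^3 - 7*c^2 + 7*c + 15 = (c - 5)*(c^2 - 2*c - 3) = (c - 5)*(c - 3)*(c + 1)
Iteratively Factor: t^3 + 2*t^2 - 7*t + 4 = (t - 1)*(t^2 + 3*t - 4) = (t - 1)^2*(t + 4)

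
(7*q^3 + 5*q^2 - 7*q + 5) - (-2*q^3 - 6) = 9*q^3 + 5*q^2 - 7*q + 11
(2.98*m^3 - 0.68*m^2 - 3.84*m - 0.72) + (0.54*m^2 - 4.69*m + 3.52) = 2.98*m^3 - 0.14*m^2 - 8.53*m + 2.8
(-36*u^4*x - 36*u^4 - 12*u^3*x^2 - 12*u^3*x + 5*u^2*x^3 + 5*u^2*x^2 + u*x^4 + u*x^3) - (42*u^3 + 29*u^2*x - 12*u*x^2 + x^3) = -36*u^4*x - 36*u^4 - 12*u^3*x^2 - 12*u^3*x - 42*u^3 + 5*u^2*x^3 + 5*u^2*x^2 - 29*u^2*x + u*x^4 + u*x^3 + 12*u*x^2 - x^3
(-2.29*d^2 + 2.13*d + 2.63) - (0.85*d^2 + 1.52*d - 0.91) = -3.14*d^2 + 0.61*d + 3.54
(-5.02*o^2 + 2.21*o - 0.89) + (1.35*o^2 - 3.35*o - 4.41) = -3.67*o^2 - 1.14*o - 5.3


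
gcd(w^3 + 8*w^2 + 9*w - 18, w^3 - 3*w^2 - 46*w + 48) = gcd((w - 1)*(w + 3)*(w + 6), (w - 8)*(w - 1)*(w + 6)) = w^2 + 5*w - 6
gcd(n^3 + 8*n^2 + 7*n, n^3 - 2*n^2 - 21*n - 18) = n + 1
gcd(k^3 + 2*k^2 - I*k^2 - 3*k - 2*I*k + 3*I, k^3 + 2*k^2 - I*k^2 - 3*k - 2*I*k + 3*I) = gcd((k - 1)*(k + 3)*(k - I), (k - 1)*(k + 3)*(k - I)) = k^3 + k^2*(2 - I) + k*(-3 - 2*I) + 3*I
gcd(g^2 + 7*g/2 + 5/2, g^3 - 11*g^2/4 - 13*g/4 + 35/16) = 1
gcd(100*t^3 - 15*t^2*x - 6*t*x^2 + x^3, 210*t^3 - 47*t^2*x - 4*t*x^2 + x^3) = -5*t + x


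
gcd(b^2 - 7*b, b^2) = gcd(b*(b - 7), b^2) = b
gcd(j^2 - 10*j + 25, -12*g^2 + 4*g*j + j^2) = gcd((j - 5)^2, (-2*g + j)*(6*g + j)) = 1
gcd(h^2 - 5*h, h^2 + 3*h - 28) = 1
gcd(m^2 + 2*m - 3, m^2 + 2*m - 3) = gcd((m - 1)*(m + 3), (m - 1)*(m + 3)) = m^2 + 2*m - 3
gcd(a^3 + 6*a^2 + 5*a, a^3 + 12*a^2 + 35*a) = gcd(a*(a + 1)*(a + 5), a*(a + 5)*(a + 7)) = a^2 + 5*a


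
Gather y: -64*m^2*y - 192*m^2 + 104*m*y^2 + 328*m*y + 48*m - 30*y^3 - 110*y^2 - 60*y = -192*m^2 + 48*m - 30*y^3 + y^2*(104*m - 110) + y*(-64*m^2 + 328*m - 60)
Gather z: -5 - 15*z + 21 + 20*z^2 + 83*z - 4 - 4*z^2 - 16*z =16*z^2 + 52*z + 12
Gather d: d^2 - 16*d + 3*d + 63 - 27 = d^2 - 13*d + 36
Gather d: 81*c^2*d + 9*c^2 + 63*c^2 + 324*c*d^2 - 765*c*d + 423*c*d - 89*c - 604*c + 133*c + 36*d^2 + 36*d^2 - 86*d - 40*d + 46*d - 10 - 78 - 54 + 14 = 72*c^2 - 560*c + d^2*(324*c + 72) + d*(81*c^2 - 342*c - 80) - 128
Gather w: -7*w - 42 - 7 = -7*w - 49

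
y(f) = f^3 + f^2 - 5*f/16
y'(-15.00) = 644.69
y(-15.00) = -3145.31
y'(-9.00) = 224.69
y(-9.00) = -645.19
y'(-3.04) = 21.33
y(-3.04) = -17.90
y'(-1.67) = 4.71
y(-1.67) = -1.35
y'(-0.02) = -0.35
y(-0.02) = 0.01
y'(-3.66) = 32.55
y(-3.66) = -34.49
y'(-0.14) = -0.53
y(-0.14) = 0.06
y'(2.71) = 27.14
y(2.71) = 26.40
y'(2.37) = 21.28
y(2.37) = 18.19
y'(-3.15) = 23.16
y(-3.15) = -20.35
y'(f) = 3*f^2 + 2*f - 5/16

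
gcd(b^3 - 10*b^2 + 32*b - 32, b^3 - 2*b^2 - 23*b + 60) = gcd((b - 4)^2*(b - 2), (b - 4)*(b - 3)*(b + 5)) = b - 4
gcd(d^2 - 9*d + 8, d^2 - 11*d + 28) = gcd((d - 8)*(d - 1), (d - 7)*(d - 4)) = 1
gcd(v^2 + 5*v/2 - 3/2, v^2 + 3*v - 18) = 1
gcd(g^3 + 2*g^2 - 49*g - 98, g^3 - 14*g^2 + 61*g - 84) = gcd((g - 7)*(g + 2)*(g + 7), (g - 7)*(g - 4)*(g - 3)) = g - 7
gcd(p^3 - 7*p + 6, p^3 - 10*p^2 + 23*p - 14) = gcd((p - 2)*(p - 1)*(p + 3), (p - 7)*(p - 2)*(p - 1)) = p^2 - 3*p + 2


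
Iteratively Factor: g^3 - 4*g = (g)*(g^2 - 4) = g*(g - 2)*(g + 2)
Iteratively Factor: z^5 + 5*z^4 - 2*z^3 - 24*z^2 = (z + 3)*(z^4 + 2*z^3 - 8*z^2) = z*(z + 3)*(z^3 + 2*z^2 - 8*z) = z*(z - 2)*(z + 3)*(z^2 + 4*z) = z^2*(z - 2)*(z + 3)*(z + 4)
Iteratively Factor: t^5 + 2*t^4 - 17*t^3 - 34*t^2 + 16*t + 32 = (t - 4)*(t^4 + 6*t^3 + 7*t^2 - 6*t - 8) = (t - 4)*(t + 4)*(t^3 + 2*t^2 - t - 2) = (t - 4)*(t + 2)*(t + 4)*(t^2 - 1) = (t - 4)*(t - 1)*(t + 2)*(t + 4)*(t + 1)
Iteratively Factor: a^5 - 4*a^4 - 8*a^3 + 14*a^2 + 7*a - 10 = (a - 1)*(a^4 - 3*a^3 - 11*a^2 + 3*a + 10) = (a - 1)*(a + 2)*(a^3 - 5*a^2 - a + 5) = (a - 1)*(a + 1)*(a + 2)*(a^2 - 6*a + 5) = (a - 1)^2*(a + 1)*(a + 2)*(a - 5)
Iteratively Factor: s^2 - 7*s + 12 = (s - 4)*(s - 3)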